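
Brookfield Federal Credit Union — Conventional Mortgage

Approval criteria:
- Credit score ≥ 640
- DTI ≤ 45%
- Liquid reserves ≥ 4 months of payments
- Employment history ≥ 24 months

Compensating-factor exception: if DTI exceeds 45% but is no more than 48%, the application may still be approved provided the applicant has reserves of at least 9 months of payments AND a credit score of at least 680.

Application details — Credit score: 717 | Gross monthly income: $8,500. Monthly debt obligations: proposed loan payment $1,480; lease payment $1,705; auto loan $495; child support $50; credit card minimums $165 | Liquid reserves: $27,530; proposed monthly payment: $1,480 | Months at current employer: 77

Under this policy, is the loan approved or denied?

Approved

Credit score 717 ≥ 640 (meets base)
Total debts = (1,480 + 1,705 + 495 + 50 + 165) = 3,895. DTI: 3,895 ÷ 8,500 = 45.8%, over the 45% base limit.
Reserves: 27,530 ÷ 1,480 = 18.6 months (meets 4-month minimum)
Employment 77 ≥ 24 months
DTI 45.8% is within the 45%–48% exception band; checking compensating factors.
Reserves 18.6 ≥ 9 months; credit score 717 ≥ 680.
Both override conditions satisfied; DTI exception granted.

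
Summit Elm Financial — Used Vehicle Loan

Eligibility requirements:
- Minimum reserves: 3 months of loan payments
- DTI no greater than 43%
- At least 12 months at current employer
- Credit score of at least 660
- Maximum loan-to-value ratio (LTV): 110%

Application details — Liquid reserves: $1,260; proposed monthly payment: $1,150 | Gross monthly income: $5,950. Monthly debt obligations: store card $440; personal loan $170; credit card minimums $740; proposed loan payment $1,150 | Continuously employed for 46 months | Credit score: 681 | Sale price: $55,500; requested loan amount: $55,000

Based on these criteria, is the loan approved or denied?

Denied

Liquid reserves cover 1,260/1,150 = 1.1 months — < 3 required
Total monthly debts = (440 + 170 + 740 + 1,150) = 2,500. DTI: 2,500 ÷ 5,950 = 42%, within the 43% cap
Employment 46 ≥ 12 months
Credit score 681 ≥ 660 (meets)
Loan-to-value = 55,000/55,500 = 99.1% — pass (110% max)
Fails on reserves.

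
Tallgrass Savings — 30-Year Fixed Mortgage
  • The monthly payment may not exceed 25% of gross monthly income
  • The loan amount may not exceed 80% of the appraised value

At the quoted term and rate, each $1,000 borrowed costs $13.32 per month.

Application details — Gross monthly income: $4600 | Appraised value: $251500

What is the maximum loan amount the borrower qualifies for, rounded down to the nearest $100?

$86,300

Payment cap: 25% × $4,600 = $1,150/month.
At $13.32 per $1,000, that supports 1,150/13.32 × 1,000 ≈ $86,336 → $86,300.
LTV cap: 80% × $251,500 = $201,200 → $201,200.
Binding constraint: payment-to-income.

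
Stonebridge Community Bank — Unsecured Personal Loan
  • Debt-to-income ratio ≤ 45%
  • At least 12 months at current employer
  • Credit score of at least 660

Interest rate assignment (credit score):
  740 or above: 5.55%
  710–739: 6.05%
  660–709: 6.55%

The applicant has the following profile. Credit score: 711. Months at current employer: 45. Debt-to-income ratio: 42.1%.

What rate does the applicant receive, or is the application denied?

Credit score 711 ≥ 660 (meets minimum)
Debt-to-income 42.1% vs 45% cap — pass
Employment 45 ≥ 12 months
All requirements met. Score 711 falls in the 710–739 tier → 6.05%.

Approved at 6.05%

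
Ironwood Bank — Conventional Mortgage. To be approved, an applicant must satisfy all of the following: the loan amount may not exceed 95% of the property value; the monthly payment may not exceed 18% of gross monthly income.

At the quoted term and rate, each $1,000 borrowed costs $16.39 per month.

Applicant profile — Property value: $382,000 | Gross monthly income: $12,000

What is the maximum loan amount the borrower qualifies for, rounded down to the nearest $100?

Payment cap: 18% × $12,000 = $2,160/month.
At $16.39 per $1,000, that supports 2,160/16.39 × 1,000 ≈ $131,787 → $131,700.
LTV cap: 95% × $382,000 = $362,900 → $362,900.
Binding constraint: payment-to-income.

$131,700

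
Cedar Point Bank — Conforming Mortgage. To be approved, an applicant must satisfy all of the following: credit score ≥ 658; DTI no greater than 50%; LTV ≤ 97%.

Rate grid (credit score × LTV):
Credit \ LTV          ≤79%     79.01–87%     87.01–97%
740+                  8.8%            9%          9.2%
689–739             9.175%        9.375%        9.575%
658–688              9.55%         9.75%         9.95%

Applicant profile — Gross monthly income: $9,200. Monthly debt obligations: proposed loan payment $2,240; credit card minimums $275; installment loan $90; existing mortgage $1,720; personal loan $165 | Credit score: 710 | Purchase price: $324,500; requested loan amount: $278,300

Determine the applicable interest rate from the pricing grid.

Credit score 710 ≥ 658; Total monthly debts = (2,240 + 275 + 90 + 1,720 + 165) = 4,490. Debt-to-income = 4,490/9,200 = 48.8% — meets 50% limit
Loan-to-value = 278,300/324,500 = 85.8% — pass (97% max)
Row: 710 falls in 689–739. Column: 85.8% falls in 79.01–87%. Rate = 9.375%.

9.375%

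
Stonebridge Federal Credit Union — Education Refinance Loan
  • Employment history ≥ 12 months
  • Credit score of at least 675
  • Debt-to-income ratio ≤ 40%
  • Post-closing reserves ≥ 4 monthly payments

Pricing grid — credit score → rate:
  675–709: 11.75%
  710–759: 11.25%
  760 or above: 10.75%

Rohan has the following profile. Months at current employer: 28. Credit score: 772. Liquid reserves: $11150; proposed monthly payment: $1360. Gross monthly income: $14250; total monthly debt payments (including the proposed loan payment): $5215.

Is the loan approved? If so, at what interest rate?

Approved at 10.75%

Credit score 772 ≥ 675 (meets minimum)
Liquid reserves cover 11,150/1,360 = 8.2 months — ≥ 4 required
DTI: 5,215 ÷ 14,250 = 36.6%, within the 40% cap
Employment 28 ≥ 12 months
All requirements met. Score 772 falls in the 760 or above tier → 10.75%.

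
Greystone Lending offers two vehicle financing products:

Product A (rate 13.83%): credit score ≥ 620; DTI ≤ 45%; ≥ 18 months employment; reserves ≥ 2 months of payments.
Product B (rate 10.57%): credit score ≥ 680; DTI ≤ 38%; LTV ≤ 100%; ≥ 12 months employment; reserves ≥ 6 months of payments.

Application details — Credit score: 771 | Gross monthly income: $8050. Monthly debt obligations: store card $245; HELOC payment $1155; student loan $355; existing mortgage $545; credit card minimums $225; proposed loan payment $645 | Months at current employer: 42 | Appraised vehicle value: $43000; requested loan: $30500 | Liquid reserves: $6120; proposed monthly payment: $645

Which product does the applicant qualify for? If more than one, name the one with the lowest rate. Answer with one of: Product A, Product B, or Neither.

Product A

Total debts = (245 + 1,155 + 355 + 545 + 225 + 645) = 3,170; DTI = 3,170/8,050 = 39.4%.
LTV = 30,500/43,000 = 70.9%.
Reserves = 6,120/645 = 9.5 months.
Product A: score 771 ≥ 620; DTI 39.4% ≤ 45%; employment 42 ≥ 18 mo; reserves 9.5 ≥ 2 mo → qualifies.
Product B: score 771 ≥ 680; DTI 39.4% > 38%; LTV 70.9% ≤ 100%; employment 42 ≥ 12 mo; reserves 9.5 ≥ 6 mo → does not qualify.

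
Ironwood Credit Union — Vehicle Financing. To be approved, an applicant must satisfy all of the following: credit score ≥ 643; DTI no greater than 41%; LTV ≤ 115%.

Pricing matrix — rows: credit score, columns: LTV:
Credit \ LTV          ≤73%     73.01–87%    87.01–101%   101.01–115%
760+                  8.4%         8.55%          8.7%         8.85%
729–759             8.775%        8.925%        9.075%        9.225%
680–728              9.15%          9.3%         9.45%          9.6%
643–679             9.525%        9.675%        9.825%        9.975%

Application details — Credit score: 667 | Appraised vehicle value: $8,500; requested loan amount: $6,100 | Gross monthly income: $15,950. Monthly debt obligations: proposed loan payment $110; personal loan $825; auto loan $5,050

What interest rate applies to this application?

9.525%

Credit score 667 ≥ 643; Total monthly debts = (110 + 825 + 5,050) = 5,985. Debt-to-income = 5,985/15,950 = 37.5% — meets 41% limit
LTV = 6,100/8,500 = 71.8% ≤ 115%
Row: 667 falls in 643–679. Column: 71.8% falls in ≤73%. Rate = 9.525%.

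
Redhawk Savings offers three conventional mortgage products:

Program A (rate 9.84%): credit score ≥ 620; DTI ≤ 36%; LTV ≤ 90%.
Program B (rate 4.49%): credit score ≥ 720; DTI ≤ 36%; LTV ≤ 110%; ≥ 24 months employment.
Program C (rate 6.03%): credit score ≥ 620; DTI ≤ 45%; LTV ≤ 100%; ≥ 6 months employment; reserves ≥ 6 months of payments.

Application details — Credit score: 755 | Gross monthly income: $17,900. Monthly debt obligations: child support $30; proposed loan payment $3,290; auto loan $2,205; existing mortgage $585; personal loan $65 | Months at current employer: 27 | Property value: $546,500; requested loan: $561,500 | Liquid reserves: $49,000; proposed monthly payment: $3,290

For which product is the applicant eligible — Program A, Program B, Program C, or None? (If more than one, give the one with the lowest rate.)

Total debts = (30 + 3,290 + 2,205 + 585 + 65) = 6,175; DTI = 6,175/17,900 = 34.5%.
LTV = 561,500/546,500 = 102.7%.
Reserves = 49,000/3,290 = 14.9 months.
Program A: score 755 ≥ 620; DTI 34.5% ≤ 36%; LTV 102.7% > 90% → does not qualify.
Program B: score 755 ≥ 720; DTI 34.5% ≤ 36%; LTV 102.7% ≤ 110%; employment 27 ≥ 24 mo → qualifies.
Program C: score 755 ≥ 620; DTI 34.5% ≤ 45%; LTV 102.7% > 100%; employment 27 ≥ 6 mo; reserves 14.9 ≥ 6 mo → does not qualify.

Program B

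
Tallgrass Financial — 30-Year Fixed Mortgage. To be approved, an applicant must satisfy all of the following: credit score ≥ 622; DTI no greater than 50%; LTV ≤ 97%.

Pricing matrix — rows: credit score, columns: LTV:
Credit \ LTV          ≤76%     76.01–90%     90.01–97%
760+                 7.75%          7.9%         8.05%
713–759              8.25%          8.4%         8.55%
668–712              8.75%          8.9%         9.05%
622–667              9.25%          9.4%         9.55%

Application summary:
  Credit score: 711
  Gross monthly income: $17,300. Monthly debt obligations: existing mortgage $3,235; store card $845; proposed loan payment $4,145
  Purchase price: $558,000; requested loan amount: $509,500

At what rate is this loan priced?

Credit score 711 ≥ 622; Total monthly debts = (3,235 + 845 + 4,145) = 8,225. DTI: 8,225 ÷ 17,300 = 47.5%, within the 50% cap
Loan-to-value = 509,500/558,000 = 91.3% — pass (97% max)
Score 711 is in the 668–712 band; LTV 91.3% is in the 90.01–97% band → 9.05%.

9.05%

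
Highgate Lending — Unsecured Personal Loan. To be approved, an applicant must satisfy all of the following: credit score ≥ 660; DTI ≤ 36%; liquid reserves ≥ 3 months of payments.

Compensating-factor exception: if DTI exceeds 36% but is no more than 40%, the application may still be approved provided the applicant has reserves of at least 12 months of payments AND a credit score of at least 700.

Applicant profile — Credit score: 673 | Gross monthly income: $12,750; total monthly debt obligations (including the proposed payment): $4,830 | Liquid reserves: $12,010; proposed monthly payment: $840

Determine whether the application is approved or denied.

Denied

Credit score 673 ≥ 660 (meets base)
DTI = 4,830/12,750 = 37.9% > 36% — standard DTI limit exceeded.
Reserves = 12,010/840 = 14.3 months ≥ 3
37.9% falls in the override range (36%–40%), so the compensating-factor test applies.
Reserves 14.3 ≥ 12 months; credit score 673 < 700.
Compensating-factor requirement not fully met.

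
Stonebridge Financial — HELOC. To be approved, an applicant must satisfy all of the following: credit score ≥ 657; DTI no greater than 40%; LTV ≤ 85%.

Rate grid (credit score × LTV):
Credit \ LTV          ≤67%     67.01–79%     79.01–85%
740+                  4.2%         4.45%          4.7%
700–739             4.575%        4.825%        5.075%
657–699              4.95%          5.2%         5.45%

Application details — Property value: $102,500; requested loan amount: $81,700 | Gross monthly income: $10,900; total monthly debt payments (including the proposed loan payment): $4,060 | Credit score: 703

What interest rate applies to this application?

5.075%

Credit score 703 ≥ 657; Debt-to-income = 4,060/10,900 = 37.2% — meets 40% limit
LTV = 81,700/102,500 = 79.7% ≤ 85%
Row: 703 falls in 700–739. Column: 79.7% falls in 79.01–85%. Rate = 5.075%.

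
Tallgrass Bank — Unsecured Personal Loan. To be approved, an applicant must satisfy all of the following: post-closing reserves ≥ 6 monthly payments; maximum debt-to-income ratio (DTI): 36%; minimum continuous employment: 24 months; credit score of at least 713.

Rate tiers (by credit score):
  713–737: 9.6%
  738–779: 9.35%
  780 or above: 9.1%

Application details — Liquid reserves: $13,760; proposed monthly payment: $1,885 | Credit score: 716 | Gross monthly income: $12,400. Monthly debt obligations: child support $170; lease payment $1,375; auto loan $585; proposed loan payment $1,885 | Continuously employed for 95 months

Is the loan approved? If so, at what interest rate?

Approved at 9.6%

Credit score 716 ≥ 713 (meets minimum)
Liquid reserves cover 13,760/1,885 = 7.3 months — ≥ 6 required
Total monthly debts = (170 + 1,375 + 585 + 1,885) = 4,015. DTI: 4,015 ÷ 12,400 = 32.4%, within the 36% cap
Employment 95 ≥ 24 months
All requirements met. Score 716 falls in the 713–737 tier → 9.6%.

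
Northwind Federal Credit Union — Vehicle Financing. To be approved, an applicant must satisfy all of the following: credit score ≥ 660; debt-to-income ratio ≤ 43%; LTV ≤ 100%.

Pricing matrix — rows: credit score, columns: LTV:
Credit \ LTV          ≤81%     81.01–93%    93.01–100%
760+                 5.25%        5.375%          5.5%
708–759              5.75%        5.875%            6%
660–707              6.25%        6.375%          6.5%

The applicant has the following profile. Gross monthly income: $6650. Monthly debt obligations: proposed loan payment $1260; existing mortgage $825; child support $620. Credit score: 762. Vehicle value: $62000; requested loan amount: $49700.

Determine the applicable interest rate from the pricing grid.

5.25%

Credit score 762 ≥ 660; Total monthly debts = (1,260 + 825 + 620) = 2,705. DTI = 2,705/6,650 = 40.7% ≤ 43%
LTV = 49,700/62,000 = 80.2% ≤ 100%
Score 762 is in the 760+ band; LTV 80.2% is in the ≤81% band → 5.25%.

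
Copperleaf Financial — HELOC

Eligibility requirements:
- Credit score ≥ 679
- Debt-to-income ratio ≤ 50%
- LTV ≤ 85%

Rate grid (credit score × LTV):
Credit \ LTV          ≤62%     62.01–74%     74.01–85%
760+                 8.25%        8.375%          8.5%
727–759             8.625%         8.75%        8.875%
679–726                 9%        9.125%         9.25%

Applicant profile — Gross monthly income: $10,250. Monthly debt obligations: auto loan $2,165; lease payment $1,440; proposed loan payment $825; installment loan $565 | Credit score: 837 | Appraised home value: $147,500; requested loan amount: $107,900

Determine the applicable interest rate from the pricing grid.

8.375%

Credit score 837 ≥ 679; Total monthly debts = (2,165 + 1,440 + 825 + 565) = 4,995. Debt-to-income = 4,995/10,250 = 48.7% — meets 50% limit
Loan-to-value = 107,900/147,500 = 73.2% — pass (85% max)
Row: 837 falls in 760+. Column: 73.2% falls in 62.01–74%. Rate = 8.375%.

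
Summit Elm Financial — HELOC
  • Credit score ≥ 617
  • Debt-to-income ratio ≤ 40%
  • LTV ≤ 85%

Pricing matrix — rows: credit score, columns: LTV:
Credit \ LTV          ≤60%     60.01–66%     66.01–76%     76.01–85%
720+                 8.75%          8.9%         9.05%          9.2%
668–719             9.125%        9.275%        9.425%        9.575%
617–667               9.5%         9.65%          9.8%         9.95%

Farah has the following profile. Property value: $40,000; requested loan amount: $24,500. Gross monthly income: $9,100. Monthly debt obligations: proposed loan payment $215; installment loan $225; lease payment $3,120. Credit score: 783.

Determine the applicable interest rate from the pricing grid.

Credit score 783 ≥ 617; Total monthly debts = (215 + 225 + 3,120) = 3,560. DTI = 3,560/9,100 = 39.1% ≤ 40%
Loan-to-value = 24,500/40,000 = 61.2% — pass (85% max)
Credit 783 → row 720+; LTV 61.2% → column 60.01–66%. Grid cell → 8.9%.

8.9%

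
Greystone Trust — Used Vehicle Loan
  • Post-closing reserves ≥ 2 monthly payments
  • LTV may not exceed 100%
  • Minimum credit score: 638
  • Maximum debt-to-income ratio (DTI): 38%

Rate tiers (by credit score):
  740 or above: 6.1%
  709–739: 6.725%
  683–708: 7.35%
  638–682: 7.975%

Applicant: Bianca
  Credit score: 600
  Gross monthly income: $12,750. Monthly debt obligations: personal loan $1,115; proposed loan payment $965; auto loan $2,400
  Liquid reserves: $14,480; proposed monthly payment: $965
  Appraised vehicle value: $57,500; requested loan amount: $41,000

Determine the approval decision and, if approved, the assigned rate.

Denied

Credit score 600 < 638 (below minimum)
Reserves = 14,480/965 = 15.0 months ≥ 2
Loan-to-value = 41,000/57,500 = 71.3% — pass (100% max)
Total monthly debts = (1,115 + 965 + 2,400) = 4,480. DTI: 4,480 ÷ 12,750 = 35.1%, within the 38% cap
Not all requirements met → denied.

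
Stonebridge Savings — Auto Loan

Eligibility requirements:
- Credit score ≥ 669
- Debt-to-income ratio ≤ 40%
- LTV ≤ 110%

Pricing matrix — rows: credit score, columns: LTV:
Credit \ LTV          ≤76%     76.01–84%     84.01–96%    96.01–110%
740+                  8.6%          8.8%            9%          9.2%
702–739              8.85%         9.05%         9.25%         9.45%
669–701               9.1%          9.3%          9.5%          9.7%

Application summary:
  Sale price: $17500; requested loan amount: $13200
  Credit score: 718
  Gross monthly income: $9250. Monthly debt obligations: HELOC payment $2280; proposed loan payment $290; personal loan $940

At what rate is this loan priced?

Credit score 718 ≥ 669; Total monthly debts = (2,280 + 290 + 940) = 3,510. Debt-to-income = 3,510/9,250 = 37.9% — meets 40% limit
Loan-to-value = 13,200/17,500 = 75.4% — pass (110% max)
Score 718 is in the 702–739 band; LTV 75.4% is in the ≤76% band → 8.85%.

8.85%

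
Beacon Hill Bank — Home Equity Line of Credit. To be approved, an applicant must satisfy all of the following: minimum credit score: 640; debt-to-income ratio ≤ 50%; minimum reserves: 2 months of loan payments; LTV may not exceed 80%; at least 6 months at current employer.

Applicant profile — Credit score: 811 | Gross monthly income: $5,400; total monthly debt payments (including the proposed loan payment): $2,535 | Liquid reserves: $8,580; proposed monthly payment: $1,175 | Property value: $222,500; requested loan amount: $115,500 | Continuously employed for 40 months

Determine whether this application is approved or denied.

Approved

Credit score 811 ≥ 640 (meets)
DTI: 2,535 ÷ 5,400 = 46.9%, within the 50% cap
Liquid reserves cover 8,580/1,175 = 7.3 months — ≥ 2 required
LTV: 115,500 ÷ 222,500 = 51.9%, within 80% cap
Employment 40 ≥ 6 months
All criteria satisfied.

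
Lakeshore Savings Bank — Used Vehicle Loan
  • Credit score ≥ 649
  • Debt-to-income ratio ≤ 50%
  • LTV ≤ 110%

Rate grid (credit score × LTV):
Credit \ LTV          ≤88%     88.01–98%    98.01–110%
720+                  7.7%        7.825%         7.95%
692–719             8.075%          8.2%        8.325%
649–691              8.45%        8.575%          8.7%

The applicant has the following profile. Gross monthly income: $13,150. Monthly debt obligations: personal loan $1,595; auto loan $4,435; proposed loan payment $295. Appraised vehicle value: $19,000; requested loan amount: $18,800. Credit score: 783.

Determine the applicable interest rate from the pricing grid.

Credit score 783 ≥ 649; Total monthly debts = (1,595 + 4,435 + 295) = 6,325. Debt-to-income = 6,325/13,150 = 48.1% — meets 50% limit
LTV: 18,800 ÷ 19,000 = 98.9%, within 110% cap
Credit 783 → row 720+; LTV 98.9% → column 98.01–110%. Grid cell → 7.95%.

7.95%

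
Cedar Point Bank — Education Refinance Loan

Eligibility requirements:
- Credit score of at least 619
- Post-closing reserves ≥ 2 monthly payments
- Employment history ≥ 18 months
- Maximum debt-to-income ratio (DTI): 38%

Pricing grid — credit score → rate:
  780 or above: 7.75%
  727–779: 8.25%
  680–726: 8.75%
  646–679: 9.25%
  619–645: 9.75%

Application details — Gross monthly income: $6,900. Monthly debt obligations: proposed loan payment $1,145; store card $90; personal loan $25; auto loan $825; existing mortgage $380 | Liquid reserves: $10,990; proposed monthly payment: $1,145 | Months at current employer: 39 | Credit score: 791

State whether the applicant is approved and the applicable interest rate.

Credit score 791 ≥ 619 (meets minimum)
Liquid reserves cover 10,990/1,145 = 9.6 months — ≥ 2 required
Total monthly debts = (1,145 + 90 + 25 + 825 + 380) = 2,465. DTI: 2,465 ÷ 6,900 = 35.7%, within the 38% cap
Employment 39 ≥ 18 months
All requirements met. Score 791 falls in the 780 or above tier → 7.75%.

Approved at 7.75%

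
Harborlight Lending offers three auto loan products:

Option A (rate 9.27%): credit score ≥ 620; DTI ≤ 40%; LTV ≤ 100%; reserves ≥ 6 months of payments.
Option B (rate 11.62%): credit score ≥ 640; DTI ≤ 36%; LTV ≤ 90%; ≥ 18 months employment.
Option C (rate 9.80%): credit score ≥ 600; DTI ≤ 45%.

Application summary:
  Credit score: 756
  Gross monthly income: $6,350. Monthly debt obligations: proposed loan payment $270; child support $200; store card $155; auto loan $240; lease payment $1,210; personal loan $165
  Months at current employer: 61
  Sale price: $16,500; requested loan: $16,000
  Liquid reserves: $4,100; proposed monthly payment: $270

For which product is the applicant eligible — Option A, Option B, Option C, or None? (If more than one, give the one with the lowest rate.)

Option A

Total debts = (270 + 200 + 155 + 240 + 1,210 + 165) = 2,240; DTI = 2,240/6,350 = 35.3%.
LTV = 16,000/16,500 = 97%.
Reserves = 4,100/270 = 15.2 months.
Option A: score 756 ≥ 620; DTI 35.3% ≤ 40%; LTV 97% ≤ 100%; reserves 15.2 ≥ 6 mo → qualifies.
Option B: score 756 ≥ 640; DTI 35.3% ≤ 36%; LTV 97% > 90%; employment 61 ≥ 18 mo → does not qualify.
Option C: score 756 ≥ 600; DTI 35.3% ≤ 45% → qualifies.
Qualifying: Option A, Option C. Lowest rate is 9.27% → Option A.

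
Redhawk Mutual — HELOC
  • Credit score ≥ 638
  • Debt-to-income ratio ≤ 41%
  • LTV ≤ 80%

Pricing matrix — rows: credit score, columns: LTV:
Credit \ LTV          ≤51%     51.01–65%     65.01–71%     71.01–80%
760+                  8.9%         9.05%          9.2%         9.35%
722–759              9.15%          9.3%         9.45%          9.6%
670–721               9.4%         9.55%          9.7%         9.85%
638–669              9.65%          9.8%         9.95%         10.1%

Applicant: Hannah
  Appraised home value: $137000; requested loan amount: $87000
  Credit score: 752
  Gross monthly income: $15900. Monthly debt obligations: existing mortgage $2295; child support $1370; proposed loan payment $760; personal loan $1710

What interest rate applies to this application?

Credit score 752 ≥ 638; Total monthly debts = (2,295 + 1,370 + 760 + 1,710) = 6,135. DTI = 6,135/15,900 = 38.6% ≤ 41%
LTV = 87,000/137,000 = 63.5% ≤ 80%
Row: 752 falls in 722–759. Column: 63.5% falls in 51.01–65%. Rate = 9.3%.

9.3%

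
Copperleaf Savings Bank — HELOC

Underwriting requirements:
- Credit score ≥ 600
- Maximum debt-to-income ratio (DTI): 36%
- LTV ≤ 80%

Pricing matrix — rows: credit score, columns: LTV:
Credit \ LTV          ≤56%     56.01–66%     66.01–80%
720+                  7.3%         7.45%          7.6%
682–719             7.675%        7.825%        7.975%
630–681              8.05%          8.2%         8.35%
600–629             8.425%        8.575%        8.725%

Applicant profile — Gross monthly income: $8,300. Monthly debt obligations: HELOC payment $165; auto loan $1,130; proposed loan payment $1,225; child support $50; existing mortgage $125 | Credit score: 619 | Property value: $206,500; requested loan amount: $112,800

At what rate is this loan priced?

Credit score 619 ≥ 600; Total monthly debts = (165 + 1,130 + 1,225 + 50 + 125) = 2,695. DTI = 2,695/8,300 = 32.5% ≤ 36%
LTV = 112,800/206,500 = 54.6% ≤ 80%
Row: 619 falls in 600–629. Column: 54.6% falls in ≤56%. Rate = 8.425%.

8.425%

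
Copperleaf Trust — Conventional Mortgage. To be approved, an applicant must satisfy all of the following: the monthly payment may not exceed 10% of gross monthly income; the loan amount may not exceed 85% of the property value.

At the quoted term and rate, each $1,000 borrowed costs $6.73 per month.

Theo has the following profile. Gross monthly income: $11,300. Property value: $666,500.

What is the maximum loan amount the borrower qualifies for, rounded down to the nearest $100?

Payment cap: 10% × $11,300 = $1,130/month.
At $6.73 per $1,000, that supports 1,130/6.73 × 1,000 ≈ $167,904 → $167,900.
LTV cap: 85% × $666,500 = $566,525 → $566,500.
Binding constraint: payment-to-income.

$167,900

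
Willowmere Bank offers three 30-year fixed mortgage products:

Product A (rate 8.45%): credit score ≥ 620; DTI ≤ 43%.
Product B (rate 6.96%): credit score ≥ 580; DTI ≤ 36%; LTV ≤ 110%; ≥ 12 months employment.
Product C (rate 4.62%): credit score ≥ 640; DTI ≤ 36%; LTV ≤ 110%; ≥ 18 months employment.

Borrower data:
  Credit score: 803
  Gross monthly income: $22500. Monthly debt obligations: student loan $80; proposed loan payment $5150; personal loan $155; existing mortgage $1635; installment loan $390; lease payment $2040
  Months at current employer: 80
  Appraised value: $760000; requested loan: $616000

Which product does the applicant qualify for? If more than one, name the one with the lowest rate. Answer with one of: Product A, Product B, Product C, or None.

Total debts = (80 + 5,150 + 155 + 1,635 + 390 + 2,040) = 9,450; DTI = 9,450/22,500 = 42%.
LTV = 616,000/760,000 = 81.1%.
Product A: score 803 ≥ 620; DTI 42% ≤ 43% → qualifies.
Product B: score 803 ≥ 580; DTI 42% > 36%; LTV 81.1% ≤ 110%; employment 80 ≥ 12 mo → does not qualify.
Product C: score 803 ≥ 640; DTI 42% > 36%; LTV 81.1% ≤ 110%; employment 80 ≥ 18 mo → does not qualify.

Product A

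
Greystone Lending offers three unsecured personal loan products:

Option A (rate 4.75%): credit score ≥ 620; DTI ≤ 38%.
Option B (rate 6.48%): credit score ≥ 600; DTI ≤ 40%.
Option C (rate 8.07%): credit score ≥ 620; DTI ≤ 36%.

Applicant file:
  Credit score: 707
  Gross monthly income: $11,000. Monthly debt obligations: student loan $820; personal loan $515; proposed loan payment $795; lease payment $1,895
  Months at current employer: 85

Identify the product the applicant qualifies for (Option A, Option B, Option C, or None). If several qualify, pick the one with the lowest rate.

Option A

Total debts = (820 + 515 + 795 + 1,895) = 4,025; DTI = 4,025/11,000 = 36.6%.
Option A: score 707 ≥ 620; DTI 36.6% ≤ 38% → qualifies.
Option B: score 707 ≥ 600; DTI 36.6% ≤ 40% → qualifies.
Option C: score 707 ≥ 620; DTI 36.6% > 36% → does not qualify.
Qualifying: Option A, Option B. Lowest rate is 4.75% → Option A.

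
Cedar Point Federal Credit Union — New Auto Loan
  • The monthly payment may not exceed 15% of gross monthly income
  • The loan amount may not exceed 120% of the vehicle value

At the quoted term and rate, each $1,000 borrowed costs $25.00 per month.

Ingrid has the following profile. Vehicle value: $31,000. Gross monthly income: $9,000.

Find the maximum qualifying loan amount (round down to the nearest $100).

Payment cap: 15% × $9,000 = $1,350/month.
At $25.00 per $1,000, that supports 1,350/25.00 × 1,000 ≈ $54,000 → $54,000.
LTV cap: 120% × $31,000 = $37,200 → $37,200.
Binding constraint: loan-to-value.

$37,200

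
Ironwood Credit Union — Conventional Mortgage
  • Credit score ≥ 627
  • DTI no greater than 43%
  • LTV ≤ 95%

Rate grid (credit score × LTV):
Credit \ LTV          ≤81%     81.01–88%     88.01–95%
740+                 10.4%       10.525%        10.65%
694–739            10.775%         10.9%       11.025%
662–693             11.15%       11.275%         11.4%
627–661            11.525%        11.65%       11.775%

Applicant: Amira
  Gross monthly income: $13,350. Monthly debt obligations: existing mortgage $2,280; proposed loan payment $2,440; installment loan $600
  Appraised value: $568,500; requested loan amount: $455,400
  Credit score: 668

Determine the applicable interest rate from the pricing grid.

11.15%

Credit score 668 ≥ 627; Total monthly debts = (2,280 + 2,440 + 600) = 5,320. DTI = 5,320/13,350 = 39.9% ≤ 43%
Loan-to-value = 455,400/568,500 = 80.1% — pass (95% max)
Row: 668 falls in 662–693. Column: 80.1% falls in ≤81%. Rate = 11.15%.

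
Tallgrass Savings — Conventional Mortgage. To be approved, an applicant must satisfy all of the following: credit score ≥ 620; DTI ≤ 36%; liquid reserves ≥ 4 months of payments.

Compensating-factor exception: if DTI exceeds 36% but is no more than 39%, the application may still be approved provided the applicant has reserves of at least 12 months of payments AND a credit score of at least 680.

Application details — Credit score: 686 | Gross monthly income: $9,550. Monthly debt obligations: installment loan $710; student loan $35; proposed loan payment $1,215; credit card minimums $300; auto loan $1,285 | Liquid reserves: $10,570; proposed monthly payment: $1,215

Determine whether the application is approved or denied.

Credit score 686 ≥ 620 (meets base)
Total debts = (710 + 35 + 1,215 + 300 + 1,285) = 3,545. DTI: 3,545 ÷ 9,550 = 37.1%, over the 36% base limit.
Reserves = 10,570/1,215 = 8.7 months ≥ 4
37.1% falls in the override range (36%–39%), so the compensating-factor test applies.
Reserves 8.7 < 12 months; credit score 686 ≥ 680.
Compensating-factor requirement not fully met.

Denied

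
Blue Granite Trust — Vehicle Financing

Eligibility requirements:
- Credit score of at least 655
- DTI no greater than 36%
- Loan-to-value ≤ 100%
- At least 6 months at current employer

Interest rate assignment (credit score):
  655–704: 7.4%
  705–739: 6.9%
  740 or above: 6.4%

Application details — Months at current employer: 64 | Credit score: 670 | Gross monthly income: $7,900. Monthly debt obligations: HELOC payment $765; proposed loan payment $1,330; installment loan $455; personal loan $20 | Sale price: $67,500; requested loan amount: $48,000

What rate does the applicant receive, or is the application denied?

Approved at 7.4%

Credit score 670 ≥ 655 (meets minimum)
Employment 64 ≥ 6 months
Total monthly debts = (765 + 1,330 + 455 + 20) = 2,570. DTI = 2,570/7,900 = 32.5% ≤ 36%
Loan-to-value = 48,000/67,500 = 71.1% — pass (100% max)
All requirements met. Score 670 falls in the 655–704 tier → 7.4%.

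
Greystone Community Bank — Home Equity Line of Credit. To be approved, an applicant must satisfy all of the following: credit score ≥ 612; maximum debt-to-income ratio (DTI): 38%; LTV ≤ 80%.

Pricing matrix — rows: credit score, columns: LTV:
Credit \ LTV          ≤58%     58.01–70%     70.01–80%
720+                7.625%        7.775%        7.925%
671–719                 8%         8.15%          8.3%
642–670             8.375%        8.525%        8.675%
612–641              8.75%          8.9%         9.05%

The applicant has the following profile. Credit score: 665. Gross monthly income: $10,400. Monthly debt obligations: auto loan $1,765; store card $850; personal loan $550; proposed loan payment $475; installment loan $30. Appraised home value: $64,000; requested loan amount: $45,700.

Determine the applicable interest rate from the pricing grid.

Credit score 665 ≥ 612; Total monthly debts = (1,765 + 850 + 550 + 475 + 30) = 3,670. Debt-to-income = 3,670/10,400 = 35.3% — meets 38% limit
Loan-to-value = 45,700/64,000 = 71.4% — pass (80% max)
Score 665 is in the 642–670 band; LTV 71.4% is in the 70.01–80% band → 8.675%.

8.675%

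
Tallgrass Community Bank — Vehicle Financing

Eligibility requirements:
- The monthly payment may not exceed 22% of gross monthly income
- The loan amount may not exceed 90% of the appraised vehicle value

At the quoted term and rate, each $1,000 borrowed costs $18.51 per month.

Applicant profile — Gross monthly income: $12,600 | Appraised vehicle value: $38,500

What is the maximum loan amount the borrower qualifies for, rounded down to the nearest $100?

$34,600

Payment cap: 22% × $12,600 = $2,772/month.
At $18.51 per $1,000, that supports 2,772/18.51 × 1,000 ≈ $149,756 → $149,700.
LTV cap: 90% × $38,500 = $34,650 → $34,600.
Binding constraint: loan-to-value.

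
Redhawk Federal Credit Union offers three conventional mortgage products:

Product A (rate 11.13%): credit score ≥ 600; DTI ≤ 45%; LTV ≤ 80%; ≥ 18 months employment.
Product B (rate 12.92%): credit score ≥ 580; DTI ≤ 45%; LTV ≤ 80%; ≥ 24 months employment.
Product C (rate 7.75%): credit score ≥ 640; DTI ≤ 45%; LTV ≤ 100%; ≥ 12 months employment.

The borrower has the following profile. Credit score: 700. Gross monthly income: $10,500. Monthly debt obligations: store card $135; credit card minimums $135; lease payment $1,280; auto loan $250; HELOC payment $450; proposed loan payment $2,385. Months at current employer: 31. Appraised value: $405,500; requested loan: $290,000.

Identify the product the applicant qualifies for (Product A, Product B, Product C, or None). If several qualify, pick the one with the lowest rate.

Product C

Total debts = (135 + 135 + 1,280 + 250 + 450 + 2,385) = 4,635; DTI = 4,635/10,500 = 44.1%.
LTV = 290,000/405,500 = 71.5%.
Product A: score 700 ≥ 600; DTI 44.1% ≤ 45%; LTV 71.5% ≤ 80%; employment 31 ≥ 18 mo → qualifies.
Product B: score 700 ≥ 580; DTI 44.1% ≤ 45%; LTV 71.5% ≤ 80%; employment 31 ≥ 24 mo → qualifies.
Product C: score 700 ≥ 640; DTI 44.1% ≤ 45%; LTV 71.5% ≤ 100%; employment 31 ≥ 12 mo → qualifies.
Qualifying: Product A, Product B, Product C. Lowest rate is 7.75% → Product C.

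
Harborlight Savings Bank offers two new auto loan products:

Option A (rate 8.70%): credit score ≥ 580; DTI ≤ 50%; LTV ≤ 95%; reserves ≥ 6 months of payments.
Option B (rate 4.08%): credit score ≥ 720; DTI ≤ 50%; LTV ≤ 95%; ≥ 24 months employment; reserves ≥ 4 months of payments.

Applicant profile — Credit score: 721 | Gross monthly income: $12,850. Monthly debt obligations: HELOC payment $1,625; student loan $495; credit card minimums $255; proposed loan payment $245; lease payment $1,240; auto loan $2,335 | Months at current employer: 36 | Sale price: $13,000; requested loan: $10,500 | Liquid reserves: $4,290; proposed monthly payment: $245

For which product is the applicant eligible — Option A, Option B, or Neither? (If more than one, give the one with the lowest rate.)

Total debts = (1,625 + 495 + 255 + 245 + 1,240 + 2,335) = 6,195; DTI = 6,195/12,850 = 48.2%.
LTV = 10,500/13,000 = 80.8%.
Reserves = 4,290/245 = 17.5 months.
Option A: score 721 ≥ 580; DTI 48.2% ≤ 50%; LTV 80.8% ≤ 95%; reserves 17.5 ≥ 6 mo → qualifies.
Option B: score 721 ≥ 720; DTI 48.2% ≤ 50%; LTV 80.8% ≤ 95%; employment 36 ≥ 24 mo; reserves 17.5 ≥ 4 mo → qualifies.
Qualifying: Option A, Option B. Lowest rate is 4.08% → Option B.

Option B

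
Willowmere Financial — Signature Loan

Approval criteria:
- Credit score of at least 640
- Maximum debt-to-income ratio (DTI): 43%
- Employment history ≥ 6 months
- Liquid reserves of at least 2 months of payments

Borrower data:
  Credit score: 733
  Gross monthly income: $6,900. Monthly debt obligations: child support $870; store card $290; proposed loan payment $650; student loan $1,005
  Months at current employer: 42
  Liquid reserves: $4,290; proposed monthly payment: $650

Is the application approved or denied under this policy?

Credit score 733 ≥ 640 (meets)
Total monthly debts = (870 + 290 + 650 + 1,005) = 2,815. DTI = 2,815/6,900 = 40.8% ≤ 43%
Employment 42 ≥ 6 months
Liquid reserves cover 4,290/650 = 6.6 months — ≥ 2 required
All criteria satisfied.

Approved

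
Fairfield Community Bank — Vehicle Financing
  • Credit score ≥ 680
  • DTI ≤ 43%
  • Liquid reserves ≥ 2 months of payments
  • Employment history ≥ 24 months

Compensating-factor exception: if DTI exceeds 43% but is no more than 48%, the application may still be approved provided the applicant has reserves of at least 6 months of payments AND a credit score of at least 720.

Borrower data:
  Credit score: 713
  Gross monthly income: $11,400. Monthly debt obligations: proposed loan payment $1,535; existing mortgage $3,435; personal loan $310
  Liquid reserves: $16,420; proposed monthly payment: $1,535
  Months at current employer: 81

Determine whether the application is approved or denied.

Credit score 713 ≥ 680 (meets base)
Total debts = (1,535 + 3,435 + 310) = 5,280. DTI = 5,280/11,400 = 46.3% > 43% — standard DTI limit exceeded.
Reserves = 16,420/1,535 = 10.7 months ≥ 2
Employment 81 ≥ 24 months
46.3% falls in the override range (43%–48%), so the compensating-factor test applies.
Override check — reserves: 10.7 mo (ok); score: 713 (below 720).
Compensating-factor requirement not fully met.

Denied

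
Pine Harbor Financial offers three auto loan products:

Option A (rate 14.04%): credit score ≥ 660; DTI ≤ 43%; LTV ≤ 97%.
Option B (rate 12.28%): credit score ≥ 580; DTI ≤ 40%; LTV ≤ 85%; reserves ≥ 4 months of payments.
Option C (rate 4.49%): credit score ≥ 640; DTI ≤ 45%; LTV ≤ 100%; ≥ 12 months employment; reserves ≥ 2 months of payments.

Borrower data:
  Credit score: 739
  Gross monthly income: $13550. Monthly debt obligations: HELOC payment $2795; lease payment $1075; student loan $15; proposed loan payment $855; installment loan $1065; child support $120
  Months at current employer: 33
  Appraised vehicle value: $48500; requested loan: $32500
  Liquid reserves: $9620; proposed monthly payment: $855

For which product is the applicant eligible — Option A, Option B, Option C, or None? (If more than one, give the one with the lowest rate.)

Total debts = (2,795 + 1,075 + 15 + 855 + 1,065 + 120) = 5,925; DTI = 5,925/13,550 = 43.7%.
LTV = 32,500/48,500 = 67%.
Reserves = 9,620/855 = 11.3 months.
Option A: score 739 ≥ 660; DTI 43.7% > 43%; LTV 67% ≤ 97% → does not qualify.
Option B: score 739 ≥ 580; DTI 43.7% > 40%; LTV 67% ≤ 85%; reserves 11.3 ≥ 4 mo → does not qualify.
Option C: score 739 ≥ 640; DTI 43.7% ≤ 45%; LTV 67% ≤ 100%; employment 33 ≥ 12 mo; reserves 11.3 ≥ 2 mo → qualifies.

Option C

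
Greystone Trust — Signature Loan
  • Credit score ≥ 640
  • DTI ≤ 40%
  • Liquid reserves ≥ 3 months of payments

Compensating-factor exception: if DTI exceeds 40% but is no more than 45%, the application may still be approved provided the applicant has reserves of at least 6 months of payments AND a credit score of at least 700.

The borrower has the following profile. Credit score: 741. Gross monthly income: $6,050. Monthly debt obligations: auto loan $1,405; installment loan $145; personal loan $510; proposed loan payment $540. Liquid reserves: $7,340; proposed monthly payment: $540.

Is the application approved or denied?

Credit score 741 ≥ 640 (meets base)
Total debts = (1,405 + 145 + 510 + 540) = 2,600. DTI: 2,600 ÷ 6,050 = 43%, over the 40% base limit.
Liquid reserves cover 7,340/540 = 13.6 months — ≥ 3 required
43% falls in the override range (40%–45%), so the compensating-factor test applies.
Reserves 13.6 ≥ 6 months; credit score 741 ≥ 700.
Both compensating conditions met → exception applies.

Approved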